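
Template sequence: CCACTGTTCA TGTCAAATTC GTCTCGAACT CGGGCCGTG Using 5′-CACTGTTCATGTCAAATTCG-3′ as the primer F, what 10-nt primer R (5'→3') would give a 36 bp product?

The forward primer binds at positions 2–21, so a 36 bp product ends at position 2 + 36 − 1 = 37.
The reverse primer anneals to the top strand over positions 28–37, i.e. to ACTCGGGCCG.
Its sequence written 5'→3' is the reverse complement: CGGCCCGAGT.

5'-CGGCCCGAGT-3'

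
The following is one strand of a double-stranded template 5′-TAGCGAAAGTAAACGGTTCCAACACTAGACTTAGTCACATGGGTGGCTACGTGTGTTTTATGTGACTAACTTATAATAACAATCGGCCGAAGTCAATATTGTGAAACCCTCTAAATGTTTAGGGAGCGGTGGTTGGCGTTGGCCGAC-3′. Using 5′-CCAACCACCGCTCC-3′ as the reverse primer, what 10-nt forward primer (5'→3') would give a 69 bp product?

5'-AACTTATAAT-3'

The reverse primer's reverse complement GGAGCGGTGGTTGG matches the template at positions 123–136, so the product ends at position 136.
A 69 bp product then starts at position 136 − 69 + 1 = 68.
The forward primer is identical to the top strand there: AACTTATAAT.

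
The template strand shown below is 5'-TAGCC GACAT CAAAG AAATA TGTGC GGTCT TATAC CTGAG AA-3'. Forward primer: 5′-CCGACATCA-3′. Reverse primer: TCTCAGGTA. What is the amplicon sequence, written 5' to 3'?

5'-CCGACATCAAAGAAATATGTGCGGTCTTATACCTGAGA-3'

Forward primer CCGACATCA is found on the top strand at positions 4–12.
The reverse primer's reverse complement is TACCTGAGA, which matches the template at positions 33–41.
The product is the template from position 4 through 41 (38 bp).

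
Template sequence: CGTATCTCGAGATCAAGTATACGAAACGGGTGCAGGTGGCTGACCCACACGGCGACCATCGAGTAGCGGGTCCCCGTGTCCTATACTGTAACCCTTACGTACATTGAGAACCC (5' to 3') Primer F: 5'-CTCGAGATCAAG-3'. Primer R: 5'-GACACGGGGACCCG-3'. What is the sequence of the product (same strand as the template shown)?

5'-CTCGAGATCAAGTATACGAAACGGGTGCAGGTGGCTGACCCACACGGCGACCATCGAGTAGCGGGTCCCCGTGTC-3'

Forward primer CTCGAGATCAAG is found on the top strand at positions 6–17.
Reverse complement of the reverse primer: CGGGTCCCCGTGTC. This occurs on the top strand at positions 67–80.
The product is the template from position 6 through 80 (75 bp).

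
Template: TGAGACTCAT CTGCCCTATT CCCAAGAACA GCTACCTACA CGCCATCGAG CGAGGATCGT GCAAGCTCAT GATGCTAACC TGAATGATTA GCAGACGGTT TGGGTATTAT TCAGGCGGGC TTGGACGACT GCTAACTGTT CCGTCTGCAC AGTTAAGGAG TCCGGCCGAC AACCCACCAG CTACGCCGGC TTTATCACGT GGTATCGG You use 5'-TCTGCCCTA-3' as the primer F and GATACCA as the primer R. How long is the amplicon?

Forward primer TCTGCCCTA is found on the top strand at positions 10–18.
The reverse primer's reverse complement is TGGTATC, which matches the template at positions 200–206.
The product runs from position 10 to position 206, so its length is 206 − 10 + 1 = 197 bp.

197 bp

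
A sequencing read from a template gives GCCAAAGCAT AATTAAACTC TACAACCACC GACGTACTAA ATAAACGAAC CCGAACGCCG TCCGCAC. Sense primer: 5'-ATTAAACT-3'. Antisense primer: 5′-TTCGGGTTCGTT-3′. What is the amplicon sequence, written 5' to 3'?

5'-ATTAAACTCTACAACCACCGACGTACTAAATAAACGAACCCGAA-3'

Scanning the template, ATTAAACT occurs at positions 12–19; this primer anneals to the bottom strand there with its 3' end pointing downstream.
Taking the reverse complement of TTCGGGTTCGTT gives AACGAACCCGAA, found at positions 44–55 on the template; the primer anneals here to the top strand with its 3' end pointing upstream.
The product is the template from position 12 through 55 (44 bp).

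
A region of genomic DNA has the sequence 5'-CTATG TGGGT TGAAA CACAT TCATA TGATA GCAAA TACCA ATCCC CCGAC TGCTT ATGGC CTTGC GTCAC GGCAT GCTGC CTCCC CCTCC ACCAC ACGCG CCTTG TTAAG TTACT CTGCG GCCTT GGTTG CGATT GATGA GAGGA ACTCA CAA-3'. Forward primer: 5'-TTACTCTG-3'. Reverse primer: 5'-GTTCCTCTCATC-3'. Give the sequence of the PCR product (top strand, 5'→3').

Scanning the template, TTACTCTG occurs at positions 111–118; this primer anneals to the bottom strand there with its 3' end pointing downstream.
Reverse complement of the reverse primer: GATGAGAGGAAC. This occurs on the top strand at positions 136–147.
The product is the template from position 111 through 147 (37 bp).

5'-TTACTCTGCGGCCTTGGTTGCGATTGATGAGAGGAAC-3'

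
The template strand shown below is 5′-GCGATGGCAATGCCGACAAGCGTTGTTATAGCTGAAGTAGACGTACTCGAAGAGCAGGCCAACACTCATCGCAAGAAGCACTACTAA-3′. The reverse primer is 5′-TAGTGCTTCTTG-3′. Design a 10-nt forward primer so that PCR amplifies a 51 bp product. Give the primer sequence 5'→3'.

The reverse primer's reverse complement CAAGAAGCACTA matches the template at positions 72–83, so the product ends at position 83.
A 51 bp product then starts at position 83 − 51 + 1 = 33.
The forward primer is identical to the top strand there: TGAAGTAGAC.

5'-TGAAGTAGAC-3'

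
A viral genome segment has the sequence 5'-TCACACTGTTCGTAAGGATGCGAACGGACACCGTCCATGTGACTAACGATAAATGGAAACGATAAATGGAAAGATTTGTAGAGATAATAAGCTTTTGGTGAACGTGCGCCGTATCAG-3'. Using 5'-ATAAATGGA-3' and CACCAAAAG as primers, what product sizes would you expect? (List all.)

52 bp, 39 bp

The forward primer ATAAATGGA matches the top strand at positions 49–57, 62–70.
The reverse primer's reverse complement is CTTTTGGTG, matching at positions 92–100.
Each forward site pairs with the reverse site to give a product ending at position 100: sizes 52, 39 bp.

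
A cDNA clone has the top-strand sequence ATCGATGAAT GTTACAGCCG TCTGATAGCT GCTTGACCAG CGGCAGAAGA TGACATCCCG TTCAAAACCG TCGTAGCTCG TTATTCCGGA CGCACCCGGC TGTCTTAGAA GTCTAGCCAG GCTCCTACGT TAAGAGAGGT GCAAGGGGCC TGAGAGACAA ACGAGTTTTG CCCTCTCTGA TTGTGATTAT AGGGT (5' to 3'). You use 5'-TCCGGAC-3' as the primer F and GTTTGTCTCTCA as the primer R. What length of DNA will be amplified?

The forward primer matches the template at positions 85–91.
Reverse complement of the reverse primer: TGAGAGACAAAC. This occurs on the top strand at positions 151–162.
Amplicon spans positions 85–162: 78 bp.

78 bp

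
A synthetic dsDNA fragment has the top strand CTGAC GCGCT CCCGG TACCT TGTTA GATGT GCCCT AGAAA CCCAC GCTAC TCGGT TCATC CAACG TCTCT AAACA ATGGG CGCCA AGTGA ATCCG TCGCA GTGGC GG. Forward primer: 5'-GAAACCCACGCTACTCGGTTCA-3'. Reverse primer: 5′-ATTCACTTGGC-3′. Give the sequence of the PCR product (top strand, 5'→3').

Forward primer GAAACCCACGCTACTCGGTTCA is found on the top strand at positions 37–58.
Reverse complement of the reverse primer: GCCAAGTGAAT. This occurs on the top strand at positions 82–92.
The product is the template from position 37 through 92 (56 bp).

5'-GAAACCCACGCTACTCGGTTCATCCAACGTCTCTAAACAATGGGCGCCAAGTGAAT-3'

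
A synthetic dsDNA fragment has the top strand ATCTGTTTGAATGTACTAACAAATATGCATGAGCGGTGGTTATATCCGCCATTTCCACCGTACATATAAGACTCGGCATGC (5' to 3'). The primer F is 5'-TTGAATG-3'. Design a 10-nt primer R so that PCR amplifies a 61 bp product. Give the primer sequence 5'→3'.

5'-ATATGTACGG-3'

The forward primer binds at positions 7–13, so a 61 bp product ends at position 7 + 61 − 1 = 67.
The reverse primer anneals to the top strand over positions 58–67, i.e. to CCGTACATAT.
Its sequence written 5'→3' is the reverse complement: ATATGTACGG.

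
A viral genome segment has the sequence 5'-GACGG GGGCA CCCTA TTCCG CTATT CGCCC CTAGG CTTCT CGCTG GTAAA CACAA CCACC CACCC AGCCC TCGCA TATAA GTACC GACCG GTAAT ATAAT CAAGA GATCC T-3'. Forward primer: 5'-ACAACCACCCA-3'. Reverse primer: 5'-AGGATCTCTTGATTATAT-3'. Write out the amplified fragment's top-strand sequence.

Scanning the template, ACAACCACCCA occurs at positions 52–62; this primer anneals to the bottom strand there with its 3' end pointing downstream.
Taking the reverse complement of AGGATCTCTTGATTATAT gives ATATAATCAAGAGATCCT, found at positions 94–111 on the template; the primer anneals here to the top strand with its 3' end pointing upstream.
The product is the template from position 52 through 111 (60 bp).

5'-ACAACCACCCACCCAGCCCTCGCATATAAGTACCGACCGGTAATATAATCAAGAGATCCT-3'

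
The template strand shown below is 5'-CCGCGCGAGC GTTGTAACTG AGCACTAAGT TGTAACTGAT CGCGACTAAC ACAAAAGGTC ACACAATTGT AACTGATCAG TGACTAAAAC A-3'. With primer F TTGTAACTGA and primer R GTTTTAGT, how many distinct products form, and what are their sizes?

The forward primer TTGTAACTGA matches the top strand at positions 12–21, 30–39, 67–76.
The reverse primer's reverse complement is ACTAAAAC, matching at positions 83–90.
Each forward site pairs with the reverse site to give a product ending at position 90: sizes 79, 61, 24 bp.

Three products: 79 bp, 61 bp, 24 bp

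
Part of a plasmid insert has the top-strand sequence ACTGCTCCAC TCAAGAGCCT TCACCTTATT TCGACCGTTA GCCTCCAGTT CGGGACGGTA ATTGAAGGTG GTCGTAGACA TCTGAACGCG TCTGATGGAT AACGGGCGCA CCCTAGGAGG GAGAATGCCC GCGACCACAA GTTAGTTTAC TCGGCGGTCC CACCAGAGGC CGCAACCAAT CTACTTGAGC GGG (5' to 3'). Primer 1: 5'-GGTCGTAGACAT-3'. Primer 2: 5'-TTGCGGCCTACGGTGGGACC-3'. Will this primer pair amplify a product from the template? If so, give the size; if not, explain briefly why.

No product — primer 2 has no binding site in the template.

Primer 2 (TTGCGGCCTACGGTGGGACC) does not match the top strand, and its reverse complement GGTCCCACCGTAGGCCGCAA does not match either.
With no annealing site for primer 2, no amplification occurs.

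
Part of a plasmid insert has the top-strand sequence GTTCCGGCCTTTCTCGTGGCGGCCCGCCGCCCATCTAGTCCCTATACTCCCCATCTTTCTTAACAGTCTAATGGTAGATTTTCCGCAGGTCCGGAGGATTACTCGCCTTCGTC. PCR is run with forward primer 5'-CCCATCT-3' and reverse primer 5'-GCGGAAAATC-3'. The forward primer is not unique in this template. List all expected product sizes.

57 bp, 37 bp

The forward primer CCCATCT matches the top strand at positions 30–36, 50–56.
The reverse primer's reverse complement is GATTTTCCGC, matching at positions 77–86.
Each forward site pairs with the reverse site to give a product ending at position 86: sizes 57, 37 bp.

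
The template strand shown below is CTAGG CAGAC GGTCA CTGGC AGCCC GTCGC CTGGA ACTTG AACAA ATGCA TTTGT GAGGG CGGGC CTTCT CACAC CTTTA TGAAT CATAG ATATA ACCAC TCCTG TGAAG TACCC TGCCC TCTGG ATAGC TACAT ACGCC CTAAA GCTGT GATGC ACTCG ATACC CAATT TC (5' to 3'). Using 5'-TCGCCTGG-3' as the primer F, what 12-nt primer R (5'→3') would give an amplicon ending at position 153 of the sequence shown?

5'-ATCACAGCTTTA-3'

The forward primer binds at positions 27–34; the product's 3' end on the top strand is position 153.
The reverse primer anneals to the top strand over positions 142–153, i.e. to TAAAGCTGTGAT.
Its sequence written 5'→3' is the reverse complement: ATCACAGCTTTA.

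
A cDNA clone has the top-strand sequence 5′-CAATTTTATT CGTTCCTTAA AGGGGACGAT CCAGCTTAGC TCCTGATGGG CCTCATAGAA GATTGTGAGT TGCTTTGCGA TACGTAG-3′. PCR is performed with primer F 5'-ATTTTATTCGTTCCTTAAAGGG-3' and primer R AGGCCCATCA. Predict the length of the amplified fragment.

Forward primer ATTTTATTCGTTCCTTAAAGGG is found on the top strand at positions 3–24.
The reverse primer's reverse complement is TGATGGGCCT, which matches the template at positions 44–53.
The product runs from position 3 to position 53, so its length is 53 − 3 + 1 = 51 bp.

51 bp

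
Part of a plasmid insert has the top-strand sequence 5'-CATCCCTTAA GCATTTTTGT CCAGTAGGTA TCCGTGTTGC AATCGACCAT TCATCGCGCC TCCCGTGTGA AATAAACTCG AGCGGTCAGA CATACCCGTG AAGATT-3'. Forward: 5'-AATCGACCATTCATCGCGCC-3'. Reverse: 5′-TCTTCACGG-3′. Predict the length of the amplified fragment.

64 bp

Forward primer AATCGACCATTCATCGCGCC is found on the top strand at positions 41–60.
Reverse complement of the reverse primer: CCGTGAAGA. This occurs on the top strand at positions 96–104.
Amplicon spans positions 41–104: 64 bp.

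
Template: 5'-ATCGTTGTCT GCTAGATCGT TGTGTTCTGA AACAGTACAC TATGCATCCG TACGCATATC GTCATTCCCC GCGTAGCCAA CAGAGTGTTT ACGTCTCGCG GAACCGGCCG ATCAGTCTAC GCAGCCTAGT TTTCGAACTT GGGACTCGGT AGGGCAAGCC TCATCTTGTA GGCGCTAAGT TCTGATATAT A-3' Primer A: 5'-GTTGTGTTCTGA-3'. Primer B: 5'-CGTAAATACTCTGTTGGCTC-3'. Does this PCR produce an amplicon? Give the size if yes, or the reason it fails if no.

Primer B (CGTAAATACTCTGTTGGCTC) does not match the top strand, and its reverse complement GAGCCAACAGAGTATTTACG does not match either.
With no annealing site for primer B, no amplification occurs.

No product — primer B has no binding site in the template.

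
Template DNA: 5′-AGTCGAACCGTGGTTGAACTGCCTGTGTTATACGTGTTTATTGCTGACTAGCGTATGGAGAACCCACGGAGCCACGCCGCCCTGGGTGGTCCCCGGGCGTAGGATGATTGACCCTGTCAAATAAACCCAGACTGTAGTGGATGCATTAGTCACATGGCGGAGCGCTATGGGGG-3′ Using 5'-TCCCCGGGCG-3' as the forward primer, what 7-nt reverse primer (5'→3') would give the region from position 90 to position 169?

5'-CATAGCG-3'

The product's 3' end on the top strand is position 169.
The reverse primer anneals to the top strand over positions 163–169, i.e. to CGCTATG.
Its sequence written 5'→3' is the reverse complement: CATAGCG.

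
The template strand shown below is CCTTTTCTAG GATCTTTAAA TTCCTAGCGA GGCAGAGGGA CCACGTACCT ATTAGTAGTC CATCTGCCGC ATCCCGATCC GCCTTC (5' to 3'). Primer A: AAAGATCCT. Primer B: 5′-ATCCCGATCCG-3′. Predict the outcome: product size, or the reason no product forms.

Primer A (AAAGATCCT) has reverse complement AGGATCTTT, which matches the top strand at positions 9–17; primer A anneals to the top strand there with its 3' end pointing upstream toward position 9.
Primer B (ATCCCGATCCG) matches the top strand directly at positions 71–81; it anneals to the bottom strand with its 3' end pointing downstream toward position 81.
The 3' ends diverge (primer A extends toward position 1, primer B toward position 86), so the primers never converge on a shared product.

No product — the primers' 3' ends point away from each other.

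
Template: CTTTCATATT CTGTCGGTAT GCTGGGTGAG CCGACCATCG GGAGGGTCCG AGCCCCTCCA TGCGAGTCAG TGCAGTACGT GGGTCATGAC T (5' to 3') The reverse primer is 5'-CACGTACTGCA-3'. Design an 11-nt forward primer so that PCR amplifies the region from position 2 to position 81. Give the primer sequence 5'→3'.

The reverse primer's reverse complement TGCAGTACGTG matches the template at positions 71–81; the product starts at position 2.
The forward primer is identical to the top strand over positions 2–12: TTTCATATTCT.

5'-TTTCATATTCT-3'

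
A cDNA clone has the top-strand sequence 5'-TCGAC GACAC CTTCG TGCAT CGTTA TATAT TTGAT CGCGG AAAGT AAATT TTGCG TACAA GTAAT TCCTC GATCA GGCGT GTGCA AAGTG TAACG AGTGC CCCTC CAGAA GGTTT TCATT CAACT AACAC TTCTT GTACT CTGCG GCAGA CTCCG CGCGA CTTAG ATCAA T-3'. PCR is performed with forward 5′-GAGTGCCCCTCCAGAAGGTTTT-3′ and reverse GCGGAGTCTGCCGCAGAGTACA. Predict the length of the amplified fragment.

62 bp

The forward primer matches the template at positions 95–116.
The reverse primer's reverse complement is TGTACTCTGCGGCAGACTCCGC, which matches the template at positions 135–156.
Product length = (reverse-primer end) − (forward-primer start) + 1 = 156 − 95 + 1 = 62 bp.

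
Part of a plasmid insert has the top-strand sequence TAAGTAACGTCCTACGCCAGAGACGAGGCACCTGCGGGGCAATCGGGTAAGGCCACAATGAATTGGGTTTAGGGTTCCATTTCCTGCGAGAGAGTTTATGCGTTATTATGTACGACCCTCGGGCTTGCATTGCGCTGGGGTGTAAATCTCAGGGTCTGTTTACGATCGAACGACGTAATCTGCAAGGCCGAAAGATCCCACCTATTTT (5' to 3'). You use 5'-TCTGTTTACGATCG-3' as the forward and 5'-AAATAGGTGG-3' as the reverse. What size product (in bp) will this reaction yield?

53 bp

Scanning the template, TCTGTTTACGATCG occurs at positions 155–168; this primer anneals to the bottom strand there with its 3' end pointing downstream.
The reverse primer's reverse complement is CCACCTATTT, which matches the template at positions 198–207.
Amplicon spans positions 155–207: 53 bp.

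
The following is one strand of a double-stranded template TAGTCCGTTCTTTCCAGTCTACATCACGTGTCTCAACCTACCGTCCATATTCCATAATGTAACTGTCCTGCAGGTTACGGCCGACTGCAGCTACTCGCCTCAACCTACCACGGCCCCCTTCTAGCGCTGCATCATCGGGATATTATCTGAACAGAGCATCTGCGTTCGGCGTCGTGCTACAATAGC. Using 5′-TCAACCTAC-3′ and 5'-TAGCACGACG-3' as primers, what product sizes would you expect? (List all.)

147 bp, 80 bp

The forward primer TCAACCTAC matches the top strand at positions 33–41, 100–108.
The reverse primer's reverse complement is CGTCGTGCTA, matching at positions 170–179.
Each forward site pairs with the reverse site to give a product ending at position 179: sizes 147, 80 bp.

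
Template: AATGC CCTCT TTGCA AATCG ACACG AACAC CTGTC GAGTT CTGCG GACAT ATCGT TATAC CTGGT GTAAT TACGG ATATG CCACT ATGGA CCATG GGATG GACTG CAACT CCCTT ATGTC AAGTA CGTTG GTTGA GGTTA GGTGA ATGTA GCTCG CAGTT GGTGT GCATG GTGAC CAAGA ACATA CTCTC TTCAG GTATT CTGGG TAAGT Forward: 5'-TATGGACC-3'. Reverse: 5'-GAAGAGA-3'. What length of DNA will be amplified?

Forward primer TATGGACC is found on the top strand at positions 85–92.
The reverse primer's reverse complement is TCTCTTC, which matches the template at positions 187–193.
Amplicon spans positions 85–193: 109 bp.

109 bp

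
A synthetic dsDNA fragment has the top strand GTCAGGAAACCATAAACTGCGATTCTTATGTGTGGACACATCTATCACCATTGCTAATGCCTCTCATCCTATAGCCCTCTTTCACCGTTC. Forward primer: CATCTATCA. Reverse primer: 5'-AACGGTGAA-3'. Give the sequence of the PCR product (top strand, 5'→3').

5'-CATCTATCACCATTGCTAATGCCTCTCATCCTATAGCCCTCTTTCACCGTT-3'

Forward primer CATCTATCA is found on the top strand at positions 39–47.
Taking the reverse complement of AACGGTGAA gives TTCACCGTT, found at positions 81–89 on the template; the primer anneals here to the top strand with its 3' end pointing upstream.
The product is the template from position 39 through 89 (51 bp).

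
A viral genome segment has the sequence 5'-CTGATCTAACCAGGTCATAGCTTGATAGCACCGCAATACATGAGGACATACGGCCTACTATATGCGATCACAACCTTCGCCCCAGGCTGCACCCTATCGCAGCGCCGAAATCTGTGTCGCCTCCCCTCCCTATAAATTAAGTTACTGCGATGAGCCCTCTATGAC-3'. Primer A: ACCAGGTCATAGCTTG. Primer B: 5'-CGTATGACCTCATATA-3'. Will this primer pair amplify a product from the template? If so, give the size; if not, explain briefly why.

No product — primer B has no binding site in the template.

Primer B (CGTATGACCTCATATA) does not match the top strand, and its reverse complement TATATGAGGTCATACG does not match either.
With no annealing site for primer B, no amplification occurs.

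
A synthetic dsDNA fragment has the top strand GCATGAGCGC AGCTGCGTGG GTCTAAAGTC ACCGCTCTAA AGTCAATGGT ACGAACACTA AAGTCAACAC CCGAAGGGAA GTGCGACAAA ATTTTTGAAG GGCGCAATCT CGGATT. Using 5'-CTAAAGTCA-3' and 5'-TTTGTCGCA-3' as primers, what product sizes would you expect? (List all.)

68 bp, 54 bp, 33 bp

The forward primer CTAAAGTCA matches the top strand at positions 23–31, 37–45, 58–66.
The reverse primer's reverse complement is TGCGACAAA, matching at positions 82–90.
Each forward site pairs with the reverse site to give a product ending at position 90: sizes 68, 54, 33 bp.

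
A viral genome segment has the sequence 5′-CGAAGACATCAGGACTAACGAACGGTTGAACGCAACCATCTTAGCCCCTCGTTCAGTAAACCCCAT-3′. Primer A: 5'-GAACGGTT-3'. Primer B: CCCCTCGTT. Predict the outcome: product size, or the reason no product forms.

Primer A (GAACGGTT) matches the top strand at positions 20–27 (3' end points downstream).
Primer B (CCCCTCGTT) also matches the top strand directly, at positions 45–53 — its reverse complement AACGAGGGG is not present.
Both primers anneal to the bottom strand with 3' ends pointing the same way, so neither can prime synthesis back toward the other.

No product — both primers anneal to the same strand and extend in the same direction.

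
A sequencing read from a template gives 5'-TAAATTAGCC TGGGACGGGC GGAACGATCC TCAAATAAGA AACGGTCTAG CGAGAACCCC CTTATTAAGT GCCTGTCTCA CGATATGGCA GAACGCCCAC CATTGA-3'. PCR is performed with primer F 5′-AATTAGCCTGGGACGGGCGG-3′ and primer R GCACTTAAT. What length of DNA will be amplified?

The forward primer matches the template at positions 3–22.
Reverse complement of the reverse primer: ATTAAGTGC. This occurs on the top strand at positions 64–72.
The product runs from position 3 to position 72, so its length is 72 − 3 + 1 = 70 bp.

70 bp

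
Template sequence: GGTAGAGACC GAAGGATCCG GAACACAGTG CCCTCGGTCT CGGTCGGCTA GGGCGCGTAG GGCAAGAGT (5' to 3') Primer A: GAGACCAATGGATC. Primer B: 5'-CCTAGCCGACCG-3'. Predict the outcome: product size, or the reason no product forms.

No product — primer A has no binding site in the template.

Primer A (GAGACCAATGGATC) does not match the top strand, and its reverse complement GATCCATTGGTCTC does not match either.
With no annealing site for primer A, no amplification occurs.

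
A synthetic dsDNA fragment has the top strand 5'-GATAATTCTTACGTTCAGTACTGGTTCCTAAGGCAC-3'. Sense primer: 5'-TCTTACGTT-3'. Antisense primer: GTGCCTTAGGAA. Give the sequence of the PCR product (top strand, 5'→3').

Forward primer TCTTACGTT is found on the top strand at positions 7–15.
The reverse primer's reverse complement is TTCCTAAGGCAC, which matches the template at positions 25–36.
The product is the template from position 7 through 36 (30 bp).

5'-TCTTACGTTCAGTACTGGTTCCTAAGGCAC-3'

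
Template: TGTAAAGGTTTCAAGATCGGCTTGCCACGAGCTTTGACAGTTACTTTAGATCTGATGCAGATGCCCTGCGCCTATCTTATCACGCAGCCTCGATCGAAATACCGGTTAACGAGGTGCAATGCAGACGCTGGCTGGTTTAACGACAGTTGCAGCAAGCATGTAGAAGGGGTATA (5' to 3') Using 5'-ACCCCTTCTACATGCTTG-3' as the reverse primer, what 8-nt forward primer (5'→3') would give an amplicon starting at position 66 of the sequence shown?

5'-CTGCGCCT-3'

The reverse primer's reverse complement CAAGCATGTAGAAGGGGT matches the template at positions 153–170; the product starts at position 66.
The forward primer is identical to the top strand over positions 66–73: CTGCGCCT.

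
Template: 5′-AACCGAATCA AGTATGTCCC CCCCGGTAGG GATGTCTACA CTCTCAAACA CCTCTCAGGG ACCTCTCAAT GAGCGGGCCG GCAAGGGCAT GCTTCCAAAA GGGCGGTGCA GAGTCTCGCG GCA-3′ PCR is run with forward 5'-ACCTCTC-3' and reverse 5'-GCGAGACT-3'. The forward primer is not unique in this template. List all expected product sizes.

70 bp, 59 bp

The forward primer ACCTCTC matches the top strand at positions 50–56, 61–67.
The reverse primer's reverse complement is AGTCTCGC, matching at positions 112–119.
Each forward site pairs with the reverse site to give a product ending at position 119: sizes 70, 59 bp.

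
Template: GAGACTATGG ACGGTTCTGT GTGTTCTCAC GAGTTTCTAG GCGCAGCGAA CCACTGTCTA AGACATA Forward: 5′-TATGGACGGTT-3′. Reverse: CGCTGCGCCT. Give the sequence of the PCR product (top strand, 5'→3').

5'-TATGGACGGTTCTGTGTGTTCTCACGAGTTTCTAGGCGCAGCG-3'

Forward primer TATGGACGGTT is found on the top strand at positions 6–16.
Taking the reverse complement of CGCTGCGCCT gives AGGCGCAGCG, found at positions 39–48 on the template; the primer anneals here to the top strand with its 3' end pointing upstream.
The product is the template from position 6 through 48 (43 bp).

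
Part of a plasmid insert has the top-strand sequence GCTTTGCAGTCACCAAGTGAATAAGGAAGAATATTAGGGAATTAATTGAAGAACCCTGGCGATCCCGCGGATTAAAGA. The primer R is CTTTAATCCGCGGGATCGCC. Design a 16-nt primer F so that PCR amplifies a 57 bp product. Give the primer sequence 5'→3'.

The reverse primer's reverse complement GGCGATCCCGCGGATTAAAG matches the template at positions 58–77, so the product ends at position 77.
A 57 bp product then starts at position 77 − 57 + 1 = 21.
The forward primer is identical to the top strand there: ATAAGGAAGAATATTA.

5'-ATAAGGAAGAATATTA-3'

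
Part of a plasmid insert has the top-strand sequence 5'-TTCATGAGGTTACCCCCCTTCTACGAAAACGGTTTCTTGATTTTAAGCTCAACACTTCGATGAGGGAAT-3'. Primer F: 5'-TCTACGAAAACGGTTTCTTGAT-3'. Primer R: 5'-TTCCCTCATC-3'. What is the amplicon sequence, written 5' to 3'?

The forward primer matches the template at positions 20–41.
The reverse primer's reverse complement is GATGAGGGAA, which matches the template at positions 59–68.
The product is the template from position 20 through 68 (49 bp).

5'-TCTACGAAAACGGTTTCTTGATTTTAAGCTCAACACTTCGATGAGGGAA-3'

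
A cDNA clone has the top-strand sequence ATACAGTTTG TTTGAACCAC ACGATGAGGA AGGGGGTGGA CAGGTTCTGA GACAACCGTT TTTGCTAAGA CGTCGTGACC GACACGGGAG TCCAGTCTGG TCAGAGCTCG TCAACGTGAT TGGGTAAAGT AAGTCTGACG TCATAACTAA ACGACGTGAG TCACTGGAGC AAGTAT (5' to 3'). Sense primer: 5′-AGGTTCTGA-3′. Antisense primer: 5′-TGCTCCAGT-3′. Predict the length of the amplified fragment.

Scanning the template, AGGTTCTGA occurs at positions 42–50; this primer anneals to the bottom strand there with its 3' end pointing downstream.
The reverse primer's reverse complement is ACTGGAGCA, which matches the template at positions 163–171.
The product runs from position 42 to position 171, so its length is 171 − 42 + 1 = 130 bp.

130 bp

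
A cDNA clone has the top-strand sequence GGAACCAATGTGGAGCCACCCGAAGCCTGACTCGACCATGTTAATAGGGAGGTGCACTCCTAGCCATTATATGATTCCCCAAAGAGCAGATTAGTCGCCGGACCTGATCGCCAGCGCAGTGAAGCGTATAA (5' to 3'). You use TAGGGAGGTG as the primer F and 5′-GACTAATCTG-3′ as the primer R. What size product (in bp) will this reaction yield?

52 bp

Scanning the template, TAGGGAGGTG occurs at positions 45–54; this primer anneals to the bottom strand there with its 3' end pointing downstream.
Reverse complement of the reverse primer: CAGATTAGTC. This occurs on the top strand at positions 87–96.
The product runs from position 45 to position 96, so its length is 96 − 45 + 1 = 52 bp.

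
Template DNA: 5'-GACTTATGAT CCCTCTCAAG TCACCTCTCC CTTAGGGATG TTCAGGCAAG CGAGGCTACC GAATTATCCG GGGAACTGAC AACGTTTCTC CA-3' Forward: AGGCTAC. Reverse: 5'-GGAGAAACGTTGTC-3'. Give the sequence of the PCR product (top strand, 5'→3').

Forward primer AGGCTAC is found on the top strand at positions 53–59.
Reverse complement of the reverse primer: GACAACGTTTCTCC. This occurs on the top strand at positions 78–91.
The product is the template from position 53 through 91 (39 bp).

5'-AGGCTACCGAATTATCCGGGGAACTGACAACGTTTCTCC-3'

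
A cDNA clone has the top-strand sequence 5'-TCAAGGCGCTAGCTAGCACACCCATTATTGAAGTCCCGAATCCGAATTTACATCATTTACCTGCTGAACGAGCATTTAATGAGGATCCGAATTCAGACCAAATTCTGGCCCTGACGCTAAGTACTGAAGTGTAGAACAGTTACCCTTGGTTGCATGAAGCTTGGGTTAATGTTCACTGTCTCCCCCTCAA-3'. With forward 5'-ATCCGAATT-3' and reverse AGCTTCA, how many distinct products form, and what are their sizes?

Two products: 122 bp, 77 bp

The forward primer ATCCGAATT matches the top strand at positions 40–48, 85–93.
The reverse primer's reverse complement is TGAAGCT, matching at positions 155–161.
Each forward site pairs with the reverse site to give a product ending at position 161: sizes 122, 77 bp.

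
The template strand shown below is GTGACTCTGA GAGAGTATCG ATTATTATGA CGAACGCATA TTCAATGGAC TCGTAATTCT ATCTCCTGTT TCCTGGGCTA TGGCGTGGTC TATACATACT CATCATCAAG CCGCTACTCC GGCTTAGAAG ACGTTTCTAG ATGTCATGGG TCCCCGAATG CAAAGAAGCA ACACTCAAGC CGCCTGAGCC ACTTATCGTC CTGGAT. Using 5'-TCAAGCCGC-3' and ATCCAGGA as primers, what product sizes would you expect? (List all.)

The forward primer TCAAGCCGC matches the top strand at positions 106–114, 175–183.
The reverse primer's reverse complement is TCCTGGAT, matching at positions 199–206.
Each forward site pairs with the reverse site to give a product ending at position 206: sizes 101, 32 bp.

101 bp, 32 bp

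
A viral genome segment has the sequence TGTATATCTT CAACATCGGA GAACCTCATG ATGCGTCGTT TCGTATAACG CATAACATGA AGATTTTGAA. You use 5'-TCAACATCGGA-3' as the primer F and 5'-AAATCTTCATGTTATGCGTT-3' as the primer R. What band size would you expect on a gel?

The forward primer matches the template at positions 10–20.
The reverse primer's reverse complement is AACGCATAACATGAAGATTT, which matches the template at positions 47–66.
The product runs from position 10 to position 66, so its length is 66 − 10 + 1 = 57 bp.

57 bp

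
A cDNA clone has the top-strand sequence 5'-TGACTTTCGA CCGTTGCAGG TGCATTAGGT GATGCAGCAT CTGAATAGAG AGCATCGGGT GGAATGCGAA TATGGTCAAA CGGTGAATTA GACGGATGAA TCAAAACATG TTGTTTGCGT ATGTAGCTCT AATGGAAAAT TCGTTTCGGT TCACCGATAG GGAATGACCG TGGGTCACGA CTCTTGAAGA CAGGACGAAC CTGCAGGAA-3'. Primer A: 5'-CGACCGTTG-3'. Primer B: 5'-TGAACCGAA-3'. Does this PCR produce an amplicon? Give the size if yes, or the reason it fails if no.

Primer A (CGACCGTTG) matches the top strand at positions 8–16; it acts as a forward primer.
Primer B's reverse complement is TTCGGTTCA, matching the top strand at positions 145–153; it acts as a reverse primer.
The 3' ends face each other across positions 8–153, giving a 146 bp product.

Yes — a 146 bp product.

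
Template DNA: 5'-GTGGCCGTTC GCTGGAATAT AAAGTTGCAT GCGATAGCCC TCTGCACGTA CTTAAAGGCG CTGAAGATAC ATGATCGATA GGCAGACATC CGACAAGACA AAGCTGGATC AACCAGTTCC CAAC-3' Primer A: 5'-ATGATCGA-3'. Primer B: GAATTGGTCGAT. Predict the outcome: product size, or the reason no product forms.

No product — primer B has no binding site in the template.

Primer B (GAATTGGTCGAT) does not match the top strand, and its reverse complement ATCGACCAATTC does not match either.
With no annealing site for primer B, no amplification occurs.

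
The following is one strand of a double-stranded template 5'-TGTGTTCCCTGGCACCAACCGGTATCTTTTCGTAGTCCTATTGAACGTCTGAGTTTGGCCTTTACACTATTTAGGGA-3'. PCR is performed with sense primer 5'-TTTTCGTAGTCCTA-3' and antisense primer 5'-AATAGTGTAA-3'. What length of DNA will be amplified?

The forward primer matches the template at positions 27–40.
The reverse primer's reverse complement is TTACACTATT, which matches the template at positions 62–71.
Amplicon spans positions 27–71: 45 bp.

45 bp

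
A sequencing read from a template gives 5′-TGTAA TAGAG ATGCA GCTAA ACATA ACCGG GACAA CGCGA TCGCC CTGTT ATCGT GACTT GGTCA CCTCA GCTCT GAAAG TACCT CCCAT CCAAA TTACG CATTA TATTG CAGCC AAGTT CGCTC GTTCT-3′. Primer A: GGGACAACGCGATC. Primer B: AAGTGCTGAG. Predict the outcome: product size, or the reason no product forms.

No product — primer B has no binding site in the template.

Primer B (AAGTGCTGAG) does not match the top strand, and its reverse complement CTCAGCACTT does not match either.
With no annealing site for primer B, no amplification occurs.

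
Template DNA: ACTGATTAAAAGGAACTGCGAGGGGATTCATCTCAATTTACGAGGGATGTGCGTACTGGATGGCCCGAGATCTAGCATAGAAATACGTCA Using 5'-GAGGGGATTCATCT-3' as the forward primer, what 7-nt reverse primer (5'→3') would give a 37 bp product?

The forward primer binds at positions 20–33, so a 37 bp product ends at position 20 + 37 − 1 = 56.
The reverse primer anneals to the top strand over positions 50–56, i.e. to TGCGTAC.
Its sequence written 5'→3' is the reverse complement: GTACGCA.

5'-GTACGCA-3'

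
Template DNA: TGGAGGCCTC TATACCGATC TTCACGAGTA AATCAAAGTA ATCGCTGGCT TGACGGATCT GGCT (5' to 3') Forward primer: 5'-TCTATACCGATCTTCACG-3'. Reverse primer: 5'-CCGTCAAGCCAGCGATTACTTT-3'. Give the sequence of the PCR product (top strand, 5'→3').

Scanning the template, TCTATACCGATCTTCACG occurs at positions 9–26; this primer anneals to the bottom strand there with its 3' end pointing downstream.
The reverse primer's reverse complement is AAAGTAATCGCTGGCTTGACGG, which matches the template at positions 35–56.
The product is the template from position 9 through 56 (48 bp).

5'-TCTATACCGATCTTCACGAGTAAATCAAAGTAATCGCTGGCTTGACGG-3'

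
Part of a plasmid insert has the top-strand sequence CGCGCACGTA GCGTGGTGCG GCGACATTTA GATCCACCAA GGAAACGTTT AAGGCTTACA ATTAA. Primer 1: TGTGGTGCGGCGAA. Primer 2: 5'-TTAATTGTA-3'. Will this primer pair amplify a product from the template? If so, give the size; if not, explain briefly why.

Primer 1 (TGTGGTGCGGCGAA) does not match the top strand, and its reverse complement TTCGCCGCACCACA does not match either.
With no annealing site for primer 1, no amplification occurs.

No product — primer 1 has no binding site in the template.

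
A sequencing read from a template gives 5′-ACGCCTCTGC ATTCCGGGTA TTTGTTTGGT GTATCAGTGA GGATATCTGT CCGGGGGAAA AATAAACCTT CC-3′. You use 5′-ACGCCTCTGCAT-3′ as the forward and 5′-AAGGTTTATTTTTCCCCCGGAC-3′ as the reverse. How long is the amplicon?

Scanning the template, ACGCCTCTGCAT occurs at positions 1–12; this primer anneals to the bottom strand there with its 3' end pointing downstream.
The reverse primer's reverse complement is GTCCGGGGGAAAAATAAACCTT, which matches the template at positions 49–70.
Product length = (reverse-primer end) − (forward-primer start) + 1 = 70 − 1 + 1 = 70 bp.

70 bp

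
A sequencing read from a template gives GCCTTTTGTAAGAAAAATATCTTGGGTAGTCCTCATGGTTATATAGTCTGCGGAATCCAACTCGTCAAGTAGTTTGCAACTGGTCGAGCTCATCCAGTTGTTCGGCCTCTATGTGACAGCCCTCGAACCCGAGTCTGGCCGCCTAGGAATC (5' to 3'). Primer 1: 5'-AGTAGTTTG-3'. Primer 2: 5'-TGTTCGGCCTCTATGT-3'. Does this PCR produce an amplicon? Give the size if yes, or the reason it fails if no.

Primer 1 (AGTAGTTTG) matches the top strand at positions 68–76 (3' end points downstream).
Primer 2 (TGTTCGGCCTCTATGT) also matches the top strand directly, at positions 99–114 — its reverse complement ACATAGAGGCCGAACA is not present.
Both primers anneal to the bottom strand with 3' ends pointing the same way, so neither can prime synthesis back toward the other.

No product — both primers anneal to the same strand and extend in the same direction.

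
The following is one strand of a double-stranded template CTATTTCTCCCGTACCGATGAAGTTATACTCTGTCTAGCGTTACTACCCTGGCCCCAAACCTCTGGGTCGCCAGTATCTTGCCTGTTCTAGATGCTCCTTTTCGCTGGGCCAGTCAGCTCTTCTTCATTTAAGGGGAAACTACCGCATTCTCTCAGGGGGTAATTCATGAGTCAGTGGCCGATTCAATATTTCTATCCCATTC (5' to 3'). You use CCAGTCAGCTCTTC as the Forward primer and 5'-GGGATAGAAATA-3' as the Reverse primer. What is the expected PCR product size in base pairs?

90 bp

The forward primer matches the template at positions 110–123.
The reverse primer's reverse complement is TATTTCTATCCC, which matches the template at positions 188–199.
Amplicon spans positions 110–199: 90 bp.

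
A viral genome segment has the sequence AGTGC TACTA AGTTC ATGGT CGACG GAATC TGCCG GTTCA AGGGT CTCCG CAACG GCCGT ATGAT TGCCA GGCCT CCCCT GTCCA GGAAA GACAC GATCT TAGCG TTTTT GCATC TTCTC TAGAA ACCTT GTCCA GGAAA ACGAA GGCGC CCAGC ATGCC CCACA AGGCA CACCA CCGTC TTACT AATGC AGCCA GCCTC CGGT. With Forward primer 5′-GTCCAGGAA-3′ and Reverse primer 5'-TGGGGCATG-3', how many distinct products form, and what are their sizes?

Two products: 83 bp, 33 bp

The forward primer GTCCAGGAA matches the top strand at positions 81–89, 131–139.
The reverse primer's reverse complement is CATGCCCCA, matching at positions 155–163.
Each forward site pairs with the reverse site to give a product ending at position 163: sizes 83, 33 bp.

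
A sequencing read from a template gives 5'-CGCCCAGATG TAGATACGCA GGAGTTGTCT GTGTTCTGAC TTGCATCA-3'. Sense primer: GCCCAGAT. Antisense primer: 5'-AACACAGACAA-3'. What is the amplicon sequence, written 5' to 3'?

The forward primer matches the template at positions 2–9.
Reverse complement of the reverse primer: TTGTCTGTGTT. This occurs on the top strand at positions 25–35.
The product is the template from position 2 through 35 (34 bp).

5'-GCCCAGATGTAGATACGCAGGAGTTGTCTGTGTT-3'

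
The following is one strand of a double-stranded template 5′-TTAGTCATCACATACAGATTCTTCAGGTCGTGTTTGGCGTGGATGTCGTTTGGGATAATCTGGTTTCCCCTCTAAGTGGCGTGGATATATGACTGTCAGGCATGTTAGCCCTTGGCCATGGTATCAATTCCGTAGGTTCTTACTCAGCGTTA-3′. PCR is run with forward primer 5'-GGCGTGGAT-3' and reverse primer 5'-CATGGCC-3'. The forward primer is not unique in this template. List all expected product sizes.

85 bp, 43 bp

The forward primer GGCGTGGAT matches the top strand at positions 36–44, 78–86.
The reverse primer's reverse complement is GGCCATG, matching at positions 114–120.
Each forward site pairs with the reverse site to give a product ending at position 120: sizes 85, 43 bp.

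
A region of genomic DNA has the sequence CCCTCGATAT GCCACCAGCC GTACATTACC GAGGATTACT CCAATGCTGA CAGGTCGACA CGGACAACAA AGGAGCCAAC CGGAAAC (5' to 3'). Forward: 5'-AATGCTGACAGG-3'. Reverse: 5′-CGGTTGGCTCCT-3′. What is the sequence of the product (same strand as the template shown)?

The forward primer matches the template at positions 43–54.
Reverse complement of the reverse primer: AGGAGCCAACCG. This occurs on the top strand at positions 71–82.
The product is the template from position 43 through 82 (40 bp).

5'-AATGCTGACAGGTCGACACGGACAACAAAGGAGCCAACCG-3'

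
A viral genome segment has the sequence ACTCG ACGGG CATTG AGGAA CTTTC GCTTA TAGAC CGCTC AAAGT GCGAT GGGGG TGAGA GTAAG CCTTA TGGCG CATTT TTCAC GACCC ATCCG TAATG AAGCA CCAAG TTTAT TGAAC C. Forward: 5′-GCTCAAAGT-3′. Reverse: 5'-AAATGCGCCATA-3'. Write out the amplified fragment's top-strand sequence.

The forward primer matches the template at positions 37–45.
The reverse primer's reverse complement is TATGGCGCATTT, which matches the template at positions 69–80.
The product is the template from position 37 through 80 (44 bp).

5'-GCTCAAAGTGCGATGGGGGTGAGAGTAAGCCTTATGGCGCATTT-3'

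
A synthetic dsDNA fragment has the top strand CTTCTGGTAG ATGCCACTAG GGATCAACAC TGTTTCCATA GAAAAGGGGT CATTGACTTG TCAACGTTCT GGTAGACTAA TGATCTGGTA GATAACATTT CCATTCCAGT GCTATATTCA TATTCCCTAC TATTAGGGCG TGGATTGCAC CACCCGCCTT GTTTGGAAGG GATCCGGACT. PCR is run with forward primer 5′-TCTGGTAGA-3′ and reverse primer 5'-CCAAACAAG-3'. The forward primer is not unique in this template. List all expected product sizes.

The forward primer TCTGGTAGA matches the top strand at positions 3–11, 68–76, 84–92.
The reverse primer's reverse complement is CTTGTTTGG, matching at positions 158–166.
Each forward site pairs with the reverse site to give a product ending at position 166: sizes 164, 99, 83 bp.

164 bp, 99 bp, 83 bp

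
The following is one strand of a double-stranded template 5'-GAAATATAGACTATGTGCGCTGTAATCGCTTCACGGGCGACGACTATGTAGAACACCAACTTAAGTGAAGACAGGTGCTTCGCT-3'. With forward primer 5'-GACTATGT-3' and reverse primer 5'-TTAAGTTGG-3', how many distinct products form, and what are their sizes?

The forward primer GACTATGT matches the top strand at positions 9–16, 42–49.
The reverse primer's reverse complement is CCAACTTAA, matching at positions 56–64.
Each forward site pairs with the reverse site to give a product ending at position 64: sizes 56, 23 bp.

Two products: 56 bp, 23 bp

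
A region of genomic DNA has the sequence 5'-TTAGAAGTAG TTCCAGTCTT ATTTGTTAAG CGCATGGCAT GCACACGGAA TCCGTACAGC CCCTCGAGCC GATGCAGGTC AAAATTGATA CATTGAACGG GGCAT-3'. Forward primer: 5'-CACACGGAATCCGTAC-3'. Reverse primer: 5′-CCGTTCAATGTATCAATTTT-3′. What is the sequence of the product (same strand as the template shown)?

Scanning the template, CACACGGAATCCGTAC occurs at positions 42–57; this primer anneals to the bottom strand there with its 3' end pointing downstream.
The reverse primer's reverse complement is AAAATTGATACATTGAACGG, which matches the template at positions 81–100.
The product is the template from position 42 through 100 (59 bp).

5'-CACACGGAATCCGTACAGCCCCTCGAGCCGATGCAGGTCAAAATTGATACATTGAACGG-3'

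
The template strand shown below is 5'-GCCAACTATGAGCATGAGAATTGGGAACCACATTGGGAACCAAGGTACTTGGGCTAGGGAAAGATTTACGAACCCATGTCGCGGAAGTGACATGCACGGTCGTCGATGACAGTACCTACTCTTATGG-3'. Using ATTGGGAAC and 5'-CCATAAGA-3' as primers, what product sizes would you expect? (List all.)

The forward primer ATTGGGAAC matches the top strand at positions 20–28, 32–40.
The reverse primer's reverse complement is TCTTATGG, matching at positions 120–127.
Each forward site pairs with the reverse site to give a product ending at position 127: sizes 108, 96 bp.

108 bp, 96 bp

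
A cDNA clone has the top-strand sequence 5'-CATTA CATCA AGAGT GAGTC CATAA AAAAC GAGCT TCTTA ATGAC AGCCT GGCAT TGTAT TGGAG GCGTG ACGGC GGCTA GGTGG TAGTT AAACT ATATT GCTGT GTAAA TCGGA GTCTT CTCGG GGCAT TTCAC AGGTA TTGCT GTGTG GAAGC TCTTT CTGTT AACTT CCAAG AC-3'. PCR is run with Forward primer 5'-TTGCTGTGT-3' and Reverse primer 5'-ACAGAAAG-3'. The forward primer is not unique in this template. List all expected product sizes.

The forward primer TTGCTGTGT matches the top strand at positions 99–107, 141–149.
The reverse primer's reverse complement is CTTTCTGT, matching at positions 157–164.
Each forward site pairs with the reverse site to give a product ending at position 164: sizes 66, 24 bp.

66 bp, 24 bp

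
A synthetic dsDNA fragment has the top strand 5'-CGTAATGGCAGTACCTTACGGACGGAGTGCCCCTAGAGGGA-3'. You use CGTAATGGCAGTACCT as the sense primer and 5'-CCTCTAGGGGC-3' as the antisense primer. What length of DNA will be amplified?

39 bp

Forward primer CGTAATGGCAGTACCT is found on the top strand at positions 1–16.
Reverse complement of the reverse primer: GCCCCTAGAGG. This occurs on the top strand at positions 29–39.
Product length = (reverse-primer end) − (forward-primer start) + 1 = 39 − 1 + 1 = 39 bp.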